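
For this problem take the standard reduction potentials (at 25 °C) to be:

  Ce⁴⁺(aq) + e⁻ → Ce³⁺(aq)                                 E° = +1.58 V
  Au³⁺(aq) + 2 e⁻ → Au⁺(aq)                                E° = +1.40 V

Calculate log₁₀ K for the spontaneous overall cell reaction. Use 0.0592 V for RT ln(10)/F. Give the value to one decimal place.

Cathode: Ce⁴⁺/Ce³⁺; anode: Au³⁺/Au⁺. E°cell = +0.18 V, n = 2.
log K = nE°cell / 0.0592 = (2)(+0.18) / 0.0592 = 6.1.

6.1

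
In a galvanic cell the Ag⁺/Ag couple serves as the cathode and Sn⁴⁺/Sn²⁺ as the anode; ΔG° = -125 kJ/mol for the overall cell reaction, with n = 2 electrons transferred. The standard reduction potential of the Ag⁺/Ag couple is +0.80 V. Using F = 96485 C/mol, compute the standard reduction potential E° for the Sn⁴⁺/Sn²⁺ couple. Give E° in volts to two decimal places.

+0.15 V

E°cell = −ΔG°/(nF) = −(-125×10³)/((2)(96485)) = +0.648 V.
Since Ag⁺/Ag is the cathode and Sn⁴⁺/Sn²⁺ the anode, E°cell = E°(Ag⁺/Ag) − E°(Sn⁴⁺/Sn²⁺).
So E°(Sn⁴⁺/Sn²⁺) = E°(Ag⁺/Ag) − E°cell = (+0.80) − (+0.648) = +0.15 V.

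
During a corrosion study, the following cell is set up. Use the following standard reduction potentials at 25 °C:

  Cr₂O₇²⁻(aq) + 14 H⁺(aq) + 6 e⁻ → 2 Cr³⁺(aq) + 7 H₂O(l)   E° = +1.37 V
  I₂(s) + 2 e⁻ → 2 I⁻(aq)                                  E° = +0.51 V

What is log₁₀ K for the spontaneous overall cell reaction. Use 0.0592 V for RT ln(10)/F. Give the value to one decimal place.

87.2

Cathode: Cr₂O₇²⁻/Cr³⁺; anode: I₂/I⁻. E°cell = +0.86 V, n = 6.
log K = nE°cell / 0.0592 = (6)(+0.86) / 0.0592 = 87.2.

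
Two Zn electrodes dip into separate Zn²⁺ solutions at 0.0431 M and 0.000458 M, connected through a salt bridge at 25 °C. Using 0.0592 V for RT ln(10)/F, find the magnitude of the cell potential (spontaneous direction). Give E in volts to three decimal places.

+0.058 V

For a concentration cell E°cell = 0. The 0.0431 M side is the cathode (reduction is favoured where [Zn²⁺] is higher).
With n = 2, E = −(0.0592/2) log([Zn²⁺]ₐₙ/[Zn²⁺]꜀ₐₜ) = −(0.0592/2) log(0.000458/0.0431) = −(0.0592/2)(-1.974) = +0.058 V.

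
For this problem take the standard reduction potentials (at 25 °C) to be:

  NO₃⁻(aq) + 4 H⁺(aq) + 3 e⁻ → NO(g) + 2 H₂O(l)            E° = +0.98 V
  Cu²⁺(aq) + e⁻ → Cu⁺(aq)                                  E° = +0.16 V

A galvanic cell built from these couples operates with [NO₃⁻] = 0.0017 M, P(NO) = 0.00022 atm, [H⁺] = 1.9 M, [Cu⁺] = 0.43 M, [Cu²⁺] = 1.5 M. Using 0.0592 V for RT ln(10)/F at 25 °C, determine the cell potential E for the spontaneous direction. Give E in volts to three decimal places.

NO₃⁻/NO is the cathode (higher E°), Cu²⁺/Cu⁺ the anode: E°cell = +0.98 − (+0.16) = +0.82 V, n = 3.
Overall: NO₃⁻(aq) + 4 H⁺(aq) + 3 Cu⁺(aq) → NO(g) + 2 H₂O(l) + 3 Cu²⁺(aq)
Q = P(NO)·[Cu²⁺]^3 / ([NO₃⁻]·[H⁺]^4·[Cu⁺]^3); log Q = -0.375.
E = E° − (0.0592/n) log Q = +0.82 − (0.0592/3)(-0.375) = +0.827 V.

+0.827 V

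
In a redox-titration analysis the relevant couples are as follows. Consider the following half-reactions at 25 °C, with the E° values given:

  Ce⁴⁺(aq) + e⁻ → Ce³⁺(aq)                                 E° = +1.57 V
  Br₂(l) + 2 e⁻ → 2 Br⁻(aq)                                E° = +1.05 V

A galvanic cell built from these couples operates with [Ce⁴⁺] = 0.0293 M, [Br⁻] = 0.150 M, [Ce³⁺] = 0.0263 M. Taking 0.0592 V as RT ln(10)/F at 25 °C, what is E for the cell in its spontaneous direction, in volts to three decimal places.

+0.474 V

Ce⁴⁺/Ce³⁺ is the cathode (higher E°), Br₂/Br⁻ the anode: E°cell = +1.57 − (+1.05) = +0.52 V, n = 2.
Overall: 2 Ce⁴⁺(aq) + 2 Br⁻(aq) → 2 Ce³⁺(aq) + Br₂(l)
Q = [Ce³⁺]^2 / ([Ce⁴⁺]^2·[Br⁻]^2); log Q = 1.554.
E = E° − (0.0592/n) log Q = +0.52 − (0.0592/2)(1.554) = +0.474 V.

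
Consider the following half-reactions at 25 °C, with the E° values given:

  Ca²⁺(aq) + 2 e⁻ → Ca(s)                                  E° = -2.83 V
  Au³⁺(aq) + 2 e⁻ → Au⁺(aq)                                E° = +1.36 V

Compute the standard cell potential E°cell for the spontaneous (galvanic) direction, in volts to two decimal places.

The Au³⁺/Au⁺ couple has the higher reduction potential, so it is the cathode; Ca²⁺/Ca is oxidised at the anode.
E°cell = E°(cathode) − E°(anode) = (+1.36) − (-2.83) = +4.19 V.

+4.19 V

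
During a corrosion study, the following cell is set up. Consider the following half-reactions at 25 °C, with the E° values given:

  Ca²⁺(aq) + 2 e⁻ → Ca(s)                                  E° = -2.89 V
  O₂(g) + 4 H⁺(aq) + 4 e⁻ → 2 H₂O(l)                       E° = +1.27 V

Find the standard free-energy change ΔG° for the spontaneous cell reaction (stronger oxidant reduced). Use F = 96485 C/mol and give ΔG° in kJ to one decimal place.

O₂/H₂O (E° = +1.27 V) is the cathode; Ca²⁺/Ca (E° = -2.89 V) is the anode, so E°cell = +4.16 V.
Balancing electrons gives n = 4 (lcm of 4 and 2).
ΔG° = −nFE° = −(4)(96485)(+4.16) = -1,605,510 J = -1605.5 kJ.

-1605.5 kJ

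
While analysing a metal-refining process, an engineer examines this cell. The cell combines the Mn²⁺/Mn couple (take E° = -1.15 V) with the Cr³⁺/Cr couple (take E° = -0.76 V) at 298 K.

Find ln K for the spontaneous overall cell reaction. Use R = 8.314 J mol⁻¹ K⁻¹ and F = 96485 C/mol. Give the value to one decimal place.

Cathode: Cr³⁺/Cr; anode: Mn²⁺/Mn. E°cell = (-0.76) − (-1.15) = +0.39 V, with n = 6.
ΔG° = −nFE° = −RT ln K, so ln K = nFE°/(RT) = (6)(96485)(+0.39) / ((8.314)(298)) = 91.127.

91.1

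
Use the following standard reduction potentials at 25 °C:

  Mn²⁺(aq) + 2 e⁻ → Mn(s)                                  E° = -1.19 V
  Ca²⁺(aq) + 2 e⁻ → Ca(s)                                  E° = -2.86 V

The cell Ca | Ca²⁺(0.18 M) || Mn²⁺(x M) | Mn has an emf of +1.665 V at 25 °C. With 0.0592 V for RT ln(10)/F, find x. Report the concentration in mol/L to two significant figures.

0.12 M

Mn²⁺/Mn is the cathode, Ca²⁺/Ca the anode: E°cell = +1.67 V, n = 2.
Overall reaction: Mn²⁺(aq) + Ca(s) → Mn(s) + Ca²⁺(aq); Q = [Ca²⁺]^1/[Mn²⁺]^1.
From E = E° − (0.0592/n) log Q: log Q = (E° − E)·n/0.0592 = (+1.67 − (+1.665))·2/0.0592 = 0.1689.
So 1·log[Mn²⁺] = 1·log(0.18) − log Q = -0.7447 − (0.1689) = -0.9136; [Mn²⁺] = 10^(-0.9136) ≈ 0.12 M.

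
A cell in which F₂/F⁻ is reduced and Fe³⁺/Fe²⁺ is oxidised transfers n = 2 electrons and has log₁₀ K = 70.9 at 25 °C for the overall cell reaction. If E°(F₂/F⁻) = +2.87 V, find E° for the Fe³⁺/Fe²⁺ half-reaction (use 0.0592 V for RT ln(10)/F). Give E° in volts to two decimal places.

+0.77 V

E°cell = (0.0592/n)·log K = (0.0592/2)(70.9) = +2.099 V.
Since F₂/F⁻ is the cathode and Fe³⁺/Fe²⁺ the anode, E°cell = E°(F₂/F⁻) − E°(Fe³⁺/Fe²⁺).
So E°(Fe³⁺/Fe²⁺) = E°(F₂/F⁻) − E°cell = (+2.87) − (+2.099) = +0.77 V.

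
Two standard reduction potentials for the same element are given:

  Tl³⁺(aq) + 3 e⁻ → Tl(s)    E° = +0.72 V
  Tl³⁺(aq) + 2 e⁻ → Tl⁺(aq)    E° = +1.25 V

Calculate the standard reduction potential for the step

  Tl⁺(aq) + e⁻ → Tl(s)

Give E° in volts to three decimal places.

Sequential free energies add, so n₃E°₃ = n₁E°₁ + n₂E°₂.
With n₃ = 3, and the known step contributing 2×(+1.25) V, the unknown satisfies 1·E° = 3×(+0.72) − 2×(+1.25) = -0.340.
E° = -0.340 / 1 = -0.340 V.

-0.340 V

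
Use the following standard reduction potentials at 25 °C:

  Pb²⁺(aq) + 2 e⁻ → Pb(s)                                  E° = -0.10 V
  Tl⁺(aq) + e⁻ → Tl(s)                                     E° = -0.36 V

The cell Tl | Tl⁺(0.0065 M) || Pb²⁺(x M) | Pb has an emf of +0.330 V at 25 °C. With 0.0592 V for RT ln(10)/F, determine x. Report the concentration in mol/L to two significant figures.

Pb²⁺/Pb is the cathode, Tl⁺/Tl the anode: E°cell = +0.26 V, n = 2.
Overall reaction: Pb²⁺(aq) + 2 Tl(s) → Pb(s) + 2 Tl⁺(aq); Q = [Tl⁺]^2/[Pb²⁺]^1.
From E = E° − (0.0592/n) log Q: log Q = (E° − E)·n/0.0592 = (+0.26 − (+0.330))·2/0.0592 = -2.3649.
So 1·log[Pb²⁺] = 2·log(0.0065) − log Q = -4.3742 − (-2.3649) = -2.0093; [Pb²⁺] = 10^(-2.0093) ≈ 0.0098 M.

0.0098 M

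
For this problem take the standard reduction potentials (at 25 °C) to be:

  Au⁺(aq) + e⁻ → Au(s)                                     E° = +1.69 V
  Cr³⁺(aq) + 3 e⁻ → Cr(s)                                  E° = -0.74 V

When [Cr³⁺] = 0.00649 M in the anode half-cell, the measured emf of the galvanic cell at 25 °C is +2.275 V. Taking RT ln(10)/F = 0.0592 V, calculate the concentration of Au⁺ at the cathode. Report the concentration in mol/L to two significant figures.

Au⁺/Au is the cathode, Cr³⁺/Cr the anode: E°cell = +2.43 V, n = 3.
Overall reaction: 3 Au⁺(aq) + Cr(s) → 3 Au(s) + Cr³⁺(aq); Q = [Cr³⁺]^1/[Au⁺]^3.
From E = E° − (0.0592/n) log Q: log Q = (E° − E)·n/0.0592 = (+2.43 − (+2.275))·3/0.0592 = 7.8547.
So 3·log[Au⁺] = 1·log(0.00649) − log Q = -2.1878 − (7.8547) = -10.0425; log[Au⁺] = -10.0425 / 3 = -3.3475; [Au⁺] = 10^(-3.3475) ≈ 0.00045 M.

0.00045 M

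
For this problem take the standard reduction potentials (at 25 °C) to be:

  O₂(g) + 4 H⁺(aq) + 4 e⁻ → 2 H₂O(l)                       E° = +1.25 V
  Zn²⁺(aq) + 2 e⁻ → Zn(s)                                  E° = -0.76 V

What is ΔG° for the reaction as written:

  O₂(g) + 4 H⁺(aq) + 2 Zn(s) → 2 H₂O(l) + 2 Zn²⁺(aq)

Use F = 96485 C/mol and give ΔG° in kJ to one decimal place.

-775.7 kJ

As written, O₂/H₂O is reduced (cathode) and Zn²⁺/Zn is oxidised (anode), so E°cell = (+1.25) − (-0.76) = +2.01 V.
Balancing electrons gives n = 4.
ΔG° = −nFE° = −(4)(96485)(+2.01) = -775,739 J = -775.7 kJ.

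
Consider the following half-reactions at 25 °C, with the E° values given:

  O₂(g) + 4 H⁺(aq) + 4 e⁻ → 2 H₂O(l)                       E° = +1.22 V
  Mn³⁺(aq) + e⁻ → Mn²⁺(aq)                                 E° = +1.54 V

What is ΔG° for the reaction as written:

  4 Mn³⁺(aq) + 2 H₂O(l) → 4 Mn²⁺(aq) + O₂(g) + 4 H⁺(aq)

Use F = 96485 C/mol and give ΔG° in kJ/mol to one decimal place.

As written, Mn³⁺/Mn²⁺ is reduced (cathode) and O₂/H₂O is oxidised (anode), so E°cell = (+1.54) − (+1.22) = +0.32 V.
Balancing electrons gives n = 4.
ΔG° = −nFE° = −(4)(96485)(+0.32) = -123,501 J = -123.5 kJ/mol.

-123.5 kJ/mol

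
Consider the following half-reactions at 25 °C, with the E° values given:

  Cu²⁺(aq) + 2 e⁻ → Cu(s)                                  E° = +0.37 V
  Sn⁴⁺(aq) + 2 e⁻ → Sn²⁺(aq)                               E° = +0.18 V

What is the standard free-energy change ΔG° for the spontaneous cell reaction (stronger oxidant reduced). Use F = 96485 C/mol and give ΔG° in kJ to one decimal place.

-36.7 kJ

Cu²⁺/Cu (E° = +0.37 V) is the cathode; Sn⁴⁺/Sn²⁺ (E° = +0.18 V) is the anode, so E°cell = +0.19 V.
Balancing electrons gives n = 2 (lcm of 2 and 2).
ΔG° = −nFE° = −(2)(96485)(+0.19) = -36,664 J = -36.7 kJ.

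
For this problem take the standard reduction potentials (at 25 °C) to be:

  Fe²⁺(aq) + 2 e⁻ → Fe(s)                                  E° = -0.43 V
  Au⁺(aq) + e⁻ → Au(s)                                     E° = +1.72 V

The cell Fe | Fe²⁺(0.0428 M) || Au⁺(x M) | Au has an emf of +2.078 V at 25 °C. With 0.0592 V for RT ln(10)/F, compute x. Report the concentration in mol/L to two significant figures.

0.013 M

Au⁺/Au is the cathode, Fe²⁺/Fe the anode: E°cell = +2.15 V, n = 2.
Overall reaction: 2 Au⁺(aq) + Fe(s) → 2 Au(s) + Fe²⁺(aq); Q = [Fe²⁺]^1/[Au⁺]^2.
From E = E° − (0.0592/n) log Q: log Q = (E° − E)·n/0.0592 = (+2.15 − (+2.078))·2/0.0592 = 2.4324.
So 2·log[Au⁺] = 1·log(0.0428) − log Q = -1.3686 − (2.4324) = -3.8010; log[Au⁺] = -3.8010 / 2 = -1.9005; [Au⁺] = 10^(-1.9005) ≈ 0.013 M.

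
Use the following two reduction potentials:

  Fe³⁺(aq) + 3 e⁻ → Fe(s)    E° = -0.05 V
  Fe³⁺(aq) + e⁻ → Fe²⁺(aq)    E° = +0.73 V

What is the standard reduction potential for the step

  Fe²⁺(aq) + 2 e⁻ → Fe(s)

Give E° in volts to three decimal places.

Sequential free energies add, so n₃E°₃ = n₁E°₁ + n₂E°₂.
With n₃ = 3, and the known step contributing 1×(+0.73) V, the unknown satisfies 2·E° = 3×(-0.05) − 1×(+0.73) = -0.880.
E° = -0.880 / 2 = -0.440 V.

-0.440 V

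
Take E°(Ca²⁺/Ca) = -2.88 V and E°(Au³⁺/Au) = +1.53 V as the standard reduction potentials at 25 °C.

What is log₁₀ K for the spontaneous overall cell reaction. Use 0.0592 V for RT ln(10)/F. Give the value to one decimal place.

Cathode: Au³⁺/Au; anode: Ca²⁺/Ca. E°cell = +4.41 V, n = 6.
log K = nE°cell / 0.0592 = (6)(+4.41) / 0.0592 = 447.0.

447.0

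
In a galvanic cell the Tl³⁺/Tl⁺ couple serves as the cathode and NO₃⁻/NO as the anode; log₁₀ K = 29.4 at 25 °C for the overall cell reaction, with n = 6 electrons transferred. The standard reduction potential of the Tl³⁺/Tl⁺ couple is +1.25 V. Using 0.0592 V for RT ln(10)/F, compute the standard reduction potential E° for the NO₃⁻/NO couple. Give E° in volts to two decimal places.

+0.96 V

E°cell = (0.0592/n)·log K = (0.0592/6)(29.4) = +0.290 V.
Since Tl³⁺/Tl⁺ is the cathode and NO₃⁻/NO the anode, E°cell = E°(Tl³⁺/Tl⁺) − E°(NO₃⁻/NO).
So E°(NO₃⁻/NO) = E°(Tl³⁺/Tl⁺) − E°cell = (+1.25) − (+0.290) = +0.96 V.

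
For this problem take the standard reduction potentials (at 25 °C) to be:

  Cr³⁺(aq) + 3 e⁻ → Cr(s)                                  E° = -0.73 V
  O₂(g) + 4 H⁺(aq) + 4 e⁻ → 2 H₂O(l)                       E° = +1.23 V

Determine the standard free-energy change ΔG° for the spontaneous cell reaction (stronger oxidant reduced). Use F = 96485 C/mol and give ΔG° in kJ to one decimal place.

O₂/H₂O (E° = +1.23 V) is the cathode; Cr³⁺/Cr (E° = -0.73 V) is the anode, so E°cell = +1.96 V.
Balancing electrons gives n = 12 (lcm of 4 and 3).
ΔG° = −nFE° = −(12)(96485)(+1.96) = -2,269,327 J = -2269.3 kJ.

-2269.3 kJ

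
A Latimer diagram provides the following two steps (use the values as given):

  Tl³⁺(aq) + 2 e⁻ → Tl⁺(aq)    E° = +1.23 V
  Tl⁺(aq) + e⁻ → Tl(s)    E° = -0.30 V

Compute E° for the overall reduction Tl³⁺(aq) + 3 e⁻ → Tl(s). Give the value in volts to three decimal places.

Standard free energies of sequential steps add: ΔG°₃ = ΔG°₁ + ΔG°₂, so n₃E°₃ = n₁E°₁ + n₂E°₂.
E°₃ = (2×+1.23 + 1×-0.30) / 3 = (+2.160) / 3 = +0.720 V.

+0.720 V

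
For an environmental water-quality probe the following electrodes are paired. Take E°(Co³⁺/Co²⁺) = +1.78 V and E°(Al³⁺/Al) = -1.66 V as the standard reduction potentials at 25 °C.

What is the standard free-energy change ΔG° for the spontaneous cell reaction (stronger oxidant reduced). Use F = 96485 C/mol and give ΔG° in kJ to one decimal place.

-995.7 kJ

Co³⁺/Co²⁺ (E° = +1.78 V) is the cathode; Al³⁺/Al (E° = -1.66 V) is the anode, so E°cell = +3.44 V.
Balancing electrons gives n = 3 (lcm of 1 and 3).
ΔG° = −nFE° = −(3)(96485)(+3.44) = -995,725 J = -995.7 kJ.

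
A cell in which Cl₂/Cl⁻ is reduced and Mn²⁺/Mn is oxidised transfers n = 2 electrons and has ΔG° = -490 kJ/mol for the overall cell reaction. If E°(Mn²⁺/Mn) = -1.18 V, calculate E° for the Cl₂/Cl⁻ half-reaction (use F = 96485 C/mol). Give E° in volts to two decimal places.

E°cell = −ΔG°/(nF) = −(-490×10³)/((2)(96485)) = +2.539 V.
Since Cl₂/Cl⁻ is the cathode and Mn²⁺/Mn the anode, E°cell = E°(Cl₂/Cl⁻) − E°(Mn²⁺/Mn).
So E°(Cl₂/Cl⁻) = E°cell + E°(Mn²⁺/Mn) = +2.539 + (-1.18) = +1.36 V.

+1.36 V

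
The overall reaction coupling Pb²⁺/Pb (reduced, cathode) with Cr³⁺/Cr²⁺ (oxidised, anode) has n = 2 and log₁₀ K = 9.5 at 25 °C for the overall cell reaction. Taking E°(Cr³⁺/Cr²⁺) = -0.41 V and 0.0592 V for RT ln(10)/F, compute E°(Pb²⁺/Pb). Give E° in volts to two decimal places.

-0.13 V

E°cell = (0.0592/n)·log K = (0.0592/2)(9.5) = +0.281 V.
Since Pb²⁺/Pb is the cathode and Cr³⁺/Cr²⁺ the anode, E°cell = E°(Pb²⁺/Pb) − E°(Cr³⁺/Cr²⁺).
So E°(Pb²⁺/Pb) = E°cell + E°(Cr³⁺/Cr²⁺) = +0.281 + (-0.41) = -0.13 V.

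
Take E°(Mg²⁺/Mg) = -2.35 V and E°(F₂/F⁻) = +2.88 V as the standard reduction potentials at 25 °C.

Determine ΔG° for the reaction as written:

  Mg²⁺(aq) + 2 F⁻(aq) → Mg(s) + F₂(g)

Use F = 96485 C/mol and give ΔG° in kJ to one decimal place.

As written, Mg²⁺/Mg is reduced (cathode) and F₂/F⁻ is oxidised (anode), so E°cell = (-2.35) − (+2.88) = -5.23 V.
Balancing electrons gives n = 2.
ΔG° = −nFE° = −(2)(96485)(-5.23) = 1,009,233 J = +1009.2 kJ.

+1009.2 kJ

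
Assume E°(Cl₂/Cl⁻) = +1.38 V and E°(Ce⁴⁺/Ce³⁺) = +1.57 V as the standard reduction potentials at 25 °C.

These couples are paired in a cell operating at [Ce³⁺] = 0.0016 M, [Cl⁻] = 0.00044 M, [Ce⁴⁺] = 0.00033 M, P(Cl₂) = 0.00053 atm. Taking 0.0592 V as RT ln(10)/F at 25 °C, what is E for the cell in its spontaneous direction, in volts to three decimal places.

+0.048 V

Ce⁴⁺/Ce³⁺ is the cathode (higher E°), Cl₂/Cl⁻ the anode: E°cell = +1.57 − (+1.38) = +0.19 V, n = 2.
Overall: 2 Ce⁴⁺(aq) + 2 Cl⁻(aq) → 2 Ce³⁺(aq) + Cl₂(g)
Q = [Ce³⁺]^2·P(Cl₂) / ([Ce⁴⁺]^2·[Cl⁻]^2); log Q = 4.809.
E = E° − (0.0592/n) log Q = +0.19 − (0.0592/2)(4.809) = +0.048 V.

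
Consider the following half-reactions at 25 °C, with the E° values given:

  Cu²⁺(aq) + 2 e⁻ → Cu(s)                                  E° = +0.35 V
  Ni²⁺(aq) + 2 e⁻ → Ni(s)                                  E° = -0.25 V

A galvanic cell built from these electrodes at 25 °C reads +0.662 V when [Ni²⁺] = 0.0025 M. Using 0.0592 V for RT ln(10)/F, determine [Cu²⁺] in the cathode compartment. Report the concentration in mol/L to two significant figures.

Cu²⁺/Cu is the cathode, Ni²⁺/Ni the anode: E°cell = +0.60 V, n = 2.
Overall reaction: Cu²⁺(aq) + Ni(s) → Cu(s) + Ni²⁺(aq); Q = [Ni²⁺]^1/[Cu²⁺]^1.
From E = E° − (0.0592/n) log Q: log Q = (E° − E)·n/0.0592 = (+0.60 − (+0.662))·2/0.0592 = -2.0946.
So 1·log[Cu²⁺] = 1·log(0.0025) − log Q = -2.6021 − (-2.0946) = -0.5075; [Cu²⁺] = 10^(-0.5075) ≈ 0.31 M.

0.31 M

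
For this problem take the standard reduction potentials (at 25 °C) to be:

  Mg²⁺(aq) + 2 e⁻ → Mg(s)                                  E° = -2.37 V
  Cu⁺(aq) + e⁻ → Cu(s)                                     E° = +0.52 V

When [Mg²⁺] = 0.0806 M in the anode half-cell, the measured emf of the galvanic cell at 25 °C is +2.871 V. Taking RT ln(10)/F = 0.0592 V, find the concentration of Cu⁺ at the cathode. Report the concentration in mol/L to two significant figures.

0.14 M

Cu⁺/Cu is the cathode, Mg²⁺/Mg the anode: E°cell = +2.89 V, n = 2.
Overall reaction: 2 Cu⁺(aq) + Mg(s) → 2 Cu(s) + Mg²⁺(aq); Q = [Mg²⁺]^1/[Cu⁺]^2.
From E = E° − (0.0592/n) log Q: log Q = (E° − E)·n/0.0592 = (+2.89 − (+2.871))·2/0.0592 = 0.6419.
So 2·log[Cu⁺] = 1·log(0.0806) − log Q = -1.0937 − (0.6419) = -1.7356; log[Cu⁺] = -1.7356 / 2 = -0.8678; [Cu⁺] = 10^(-0.8678) ≈ 0.14 M.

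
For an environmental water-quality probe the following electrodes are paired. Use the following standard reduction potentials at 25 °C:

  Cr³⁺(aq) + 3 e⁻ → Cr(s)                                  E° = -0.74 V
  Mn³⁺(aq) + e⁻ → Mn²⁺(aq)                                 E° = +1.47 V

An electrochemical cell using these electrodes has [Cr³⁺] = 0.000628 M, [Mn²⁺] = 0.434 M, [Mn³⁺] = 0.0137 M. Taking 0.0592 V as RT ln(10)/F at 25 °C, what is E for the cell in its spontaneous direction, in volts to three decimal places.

Mn³⁺/Mn²⁺ is the cathode (higher E°), Cr³⁺/Cr the anode: E°cell = +1.47 − (-0.74) = +2.21 V, n = 3.
Overall: 3 Mn³⁺(aq) + Cr(s) → 3 Mn²⁺(aq) + Cr³⁺(aq)
Q = [Mn²⁺]^3·[Cr³⁺] / ([Mn³⁺]^3); log Q = 1.300.
E = E° − (0.0592/n) log Q = +2.21 − (0.0592/3)(1.300) = +2.184 V.

+2.184 V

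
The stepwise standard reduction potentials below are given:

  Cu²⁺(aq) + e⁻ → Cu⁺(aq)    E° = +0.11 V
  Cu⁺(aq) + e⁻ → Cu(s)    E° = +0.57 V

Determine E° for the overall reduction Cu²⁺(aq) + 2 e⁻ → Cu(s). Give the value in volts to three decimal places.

Adding the free-energy changes (−nFE°) of the two steps gives −n₃FE°₃ = −n₁FE°₁ − n₂FE°₂.
E°₃ = (1×+0.11 + 1×+0.57) / 2 = (+0.680) / 2 = +0.340 V.

+0.340 V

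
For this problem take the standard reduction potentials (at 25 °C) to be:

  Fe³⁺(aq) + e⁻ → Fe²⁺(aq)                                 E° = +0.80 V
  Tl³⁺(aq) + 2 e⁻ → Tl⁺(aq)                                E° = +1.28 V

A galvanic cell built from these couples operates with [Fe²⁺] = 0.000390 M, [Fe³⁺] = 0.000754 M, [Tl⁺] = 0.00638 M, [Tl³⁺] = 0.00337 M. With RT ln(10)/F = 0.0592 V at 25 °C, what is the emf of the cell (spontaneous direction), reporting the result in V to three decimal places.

+0.455 V

Tl³⁺/Tl⁺ is the cathode (higher E°), Fe³⁺/Fe²⁺ the anode: E°cell = +1.28 − (+0.80) = +0.48 V, n = 2.
Overall: Tl³⁺(aq) + 2 Fe²⁺(aq) → Tl⁺(aq) + 2 Fe³⁺(aq)
Q = [Tl⁺]·[Fe³⁺]^2 / ([Tl³⁺]·[Fe²⁺]^2); log Q = 0.850.
E = E° − (0.0592/n) log Q = +0.48 − (0.0592/2)(0.850) = +0.455 V.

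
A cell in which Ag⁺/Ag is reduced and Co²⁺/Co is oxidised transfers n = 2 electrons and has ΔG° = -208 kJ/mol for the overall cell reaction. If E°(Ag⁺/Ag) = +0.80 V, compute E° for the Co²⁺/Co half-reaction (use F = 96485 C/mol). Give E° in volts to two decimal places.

-0.28 V

E°cell = −ΔG°/(nF) = −(-208×10³)/((2)(96485)) = +1.078 V.
Since Ag⁺/Ag is the cathode and Co²⁺/Co the anode, E°cell = E°(Ag⁺/Ag) − E°(Co²⁺/Co).
So E°(Co²⁺/Co) = E°(Ag⁺/Ag) − E°cell = (+0.80) − (+1.078) = -0.28 V.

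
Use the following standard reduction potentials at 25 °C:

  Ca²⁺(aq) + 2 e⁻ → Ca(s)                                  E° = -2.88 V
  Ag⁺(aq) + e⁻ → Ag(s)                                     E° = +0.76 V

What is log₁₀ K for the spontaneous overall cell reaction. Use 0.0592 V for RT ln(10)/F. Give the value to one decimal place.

Cathode: Ag⁺/Ag; anode: Ca²⁺/Ca. E°cell = +3.64 V, n = 2.
log K = nE°cell / 0.0592 = (2)(+3.64) / 0.0592 = 123.0.

123.0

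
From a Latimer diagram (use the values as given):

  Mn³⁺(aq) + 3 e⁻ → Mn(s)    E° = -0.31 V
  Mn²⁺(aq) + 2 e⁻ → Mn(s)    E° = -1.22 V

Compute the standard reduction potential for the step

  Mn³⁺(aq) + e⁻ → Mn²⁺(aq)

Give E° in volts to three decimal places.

Sequential free energies add, so n₃E°₃ = n₁E°₁ + n₂E°₂.
With n₃ = 3, and the known step contributing 2×(-1.22) V, the unknown satisfies 1·E° = 3×(-0.31) − 2×(-1.22) = +1.510.
E° = +1.510 / 1 = +1.510 V.

+1.510 V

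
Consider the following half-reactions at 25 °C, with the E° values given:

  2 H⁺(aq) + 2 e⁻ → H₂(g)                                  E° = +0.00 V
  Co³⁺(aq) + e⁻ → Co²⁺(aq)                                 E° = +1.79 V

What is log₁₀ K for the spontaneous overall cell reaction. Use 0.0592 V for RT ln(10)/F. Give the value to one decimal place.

60.5

Cathode: Co³⁺/Co²⁺; anode: H⁺/H₂. E°cell = +1.79 V, n = 2.
log K = nE°cell / 0.0592 = (2)(+1.79) / 0.0592 = 60.5.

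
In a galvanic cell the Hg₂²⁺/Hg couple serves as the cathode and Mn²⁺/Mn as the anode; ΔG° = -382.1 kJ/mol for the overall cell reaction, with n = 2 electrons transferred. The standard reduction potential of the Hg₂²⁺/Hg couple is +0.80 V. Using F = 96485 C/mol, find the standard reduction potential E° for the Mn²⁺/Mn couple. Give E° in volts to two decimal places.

E°cell = −ΔG°/(nF) = −(-382.1×10³)/((2)(96485)) = +1.980 V.
Since Hg₂²⁺/Hg is the cathode and Mn²⁺/Mn the anode, E°cell = E°(Hg₂²⁺/Hg) − E°(Mn²⁺/Mn).
So E°(Mn²⁺/Mn) = E°(Hg₂²⁺/Hg) − E°cell = (+0.80) − (+1.980) = -1.18 V.

-1.18 V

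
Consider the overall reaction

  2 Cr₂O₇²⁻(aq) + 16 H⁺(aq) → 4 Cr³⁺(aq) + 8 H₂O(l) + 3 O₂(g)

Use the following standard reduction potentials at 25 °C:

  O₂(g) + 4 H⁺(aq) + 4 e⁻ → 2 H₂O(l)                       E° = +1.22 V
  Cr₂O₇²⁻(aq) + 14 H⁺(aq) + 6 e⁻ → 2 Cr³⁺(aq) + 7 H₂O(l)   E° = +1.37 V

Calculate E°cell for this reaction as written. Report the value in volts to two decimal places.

The Cr₂O₇²⁻/Cr³⁺ couple has the higher reduction potential, so it is the cathode; O₂/H₂O is oxidised at the anode.
E°cell = E°(cathode) − E°(anode) = (+1.37) − (+1.22) = +0.15 V.
Since E°cell > 0, the reaction is spontaneous under standard conditions.

+0.15 V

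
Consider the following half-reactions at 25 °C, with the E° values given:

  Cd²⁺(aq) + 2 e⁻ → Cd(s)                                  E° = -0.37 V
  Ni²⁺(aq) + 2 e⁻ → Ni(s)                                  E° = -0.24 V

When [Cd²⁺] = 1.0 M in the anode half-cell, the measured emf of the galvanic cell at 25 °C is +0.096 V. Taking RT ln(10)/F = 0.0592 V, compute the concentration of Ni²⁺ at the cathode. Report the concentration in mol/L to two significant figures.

Ni²⁺/Ni is the cathode, Cd²⁺/Cd the anode: E°cell = +0.13 V, n = 2.
Overall reaction: Ni²⁺(aq) + Cd(s) → Ni(s) + Cd²⁺(aq); Q = [Cd²⁺]^1/[Ni²⁺]^1.
From E = E° − (0.0592/n) log Q: log Q = (E° − E)·n/0.0592 = (+0.13 − (+0.096))·2/0.0592 = 1.1486.
So 1·log[Ni²⁺] = 1·log(1) − log Q = 0.0000 − (1.1486) = -1.1486; [Ni²⁺] = 10^(-1.1486) ≈ 0.071 M.

0.071 M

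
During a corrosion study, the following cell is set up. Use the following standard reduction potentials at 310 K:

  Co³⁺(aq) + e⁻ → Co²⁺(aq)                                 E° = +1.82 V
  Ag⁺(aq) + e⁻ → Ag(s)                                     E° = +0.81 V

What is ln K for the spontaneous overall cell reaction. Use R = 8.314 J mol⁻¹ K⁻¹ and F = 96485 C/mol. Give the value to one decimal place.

37.8

Cathode: Co³⁺/Co²⁺; anode: Ag⁺/Ag. E°cell = (+1.82) − (+0.81) = +1.01 V, with n = 1.
ΔG° = −nFE° = −RT ln K, so ln K = nFE°/(RT) = (1)(96485)(+1.01) / ((8.314)(310)) = 37.810.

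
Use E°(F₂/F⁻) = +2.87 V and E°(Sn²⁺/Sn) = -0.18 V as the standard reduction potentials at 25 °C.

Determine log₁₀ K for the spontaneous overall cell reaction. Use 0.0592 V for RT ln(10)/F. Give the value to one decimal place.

103.0

Cathode: F₂/F⁻; anode: Sn²⁺/Sn. E°cell = +3.05 V, n = 2.
log K = nE°cell / 0.0592 = (2)(+3.05) / 0.0592 = 103.0.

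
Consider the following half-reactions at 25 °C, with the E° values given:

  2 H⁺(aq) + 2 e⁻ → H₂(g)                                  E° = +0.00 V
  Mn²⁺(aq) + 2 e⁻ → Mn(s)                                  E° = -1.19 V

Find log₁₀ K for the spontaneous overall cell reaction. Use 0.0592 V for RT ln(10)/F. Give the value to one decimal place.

Cathode: H⁺/H₂; anode: Mn²⁺/Mn. E°cell = +1.19 V, n = 2.
log K = nE°cell / 0.0592 = (2)(+1.19) / 0.0592 = 40.2.

40.2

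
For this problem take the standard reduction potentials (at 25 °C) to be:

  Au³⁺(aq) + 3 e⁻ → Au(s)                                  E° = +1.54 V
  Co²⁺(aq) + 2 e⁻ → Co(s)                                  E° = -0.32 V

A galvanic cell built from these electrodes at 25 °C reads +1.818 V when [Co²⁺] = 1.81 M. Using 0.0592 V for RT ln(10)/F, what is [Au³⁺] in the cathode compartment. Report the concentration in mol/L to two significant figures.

0.018 M

Au³⁺/Au is the cathode, Co²⁺/Co the anode: E°cell = +1.86 V, n = 6.
Overall reaction: 2 Au³⁺(aq) + 3 Co(s) → 2 Au(s) + 3 Co²⁺(aq); Q = [Co²⁺]^3/[Au³⁺]^2.
From E = E° − (0.0592/n) log Q: log Q = (E° − E)·n/0.0592 = (+1.86 − (+1.818))·6/0.0592 = 4.2568.
So 2·log[Au³⁺] = 3·log(1.81) − log Q = 0.7730 − (4.2568) = -3.4838; log[Au³⁺] = -3.4838 / 2 = -1.7419; [Au³⁺] = 10^(-1.7419) ≈ 0.018 M.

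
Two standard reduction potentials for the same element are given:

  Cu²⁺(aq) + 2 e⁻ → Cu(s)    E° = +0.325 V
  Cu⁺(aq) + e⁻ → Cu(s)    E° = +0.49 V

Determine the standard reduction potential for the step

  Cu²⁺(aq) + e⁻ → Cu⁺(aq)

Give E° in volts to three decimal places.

Sequential free energies add, so n₃E°₃ = n₁E°₁ + n₂E°₂.
With n₃ = 2, and the known step contributing 1×(+0.49) V, the unknown satisfies 1·E° = 2×(+0.325) − 1×(+0.49) = +0.160.
E° = +0.160 / 1 = +0.160 V.

+0.160 V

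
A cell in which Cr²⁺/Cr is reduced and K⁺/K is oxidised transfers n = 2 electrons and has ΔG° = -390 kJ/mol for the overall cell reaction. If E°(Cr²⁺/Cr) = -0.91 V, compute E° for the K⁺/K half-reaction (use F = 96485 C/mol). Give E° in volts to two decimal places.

-2.93 V

E°cell = −ΔG°/(nF) = −(-390×10³)/((2)(96485)) = +2.021 V.
Since Cr²⁺/Cr is the cathode and K⁺/K the anode, E°cell = E°(Cr²⁺/Cr) − E°(K⁺/K).
So E°(K⁺/K) = E°(Cr²⁺/Cr) − E°cell = (-0.91) − (+2.021) = -2.93 V.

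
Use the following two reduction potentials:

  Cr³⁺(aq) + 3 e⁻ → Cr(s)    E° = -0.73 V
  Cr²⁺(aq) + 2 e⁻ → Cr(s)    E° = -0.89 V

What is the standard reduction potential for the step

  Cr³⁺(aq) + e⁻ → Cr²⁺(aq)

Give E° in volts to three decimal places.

-0.410 V

Sequential free energies add, so n₃E°₃ = n₁E°₁ + n₂E°₂.
With n₃ = 3, and the known step contributing 2×(-0.89) V, the unknown satisfies 1·E° = 3×(-0.73) − 2×(-0.89) = -0.410.
E° = -0.410 / 1 = -0.410 V.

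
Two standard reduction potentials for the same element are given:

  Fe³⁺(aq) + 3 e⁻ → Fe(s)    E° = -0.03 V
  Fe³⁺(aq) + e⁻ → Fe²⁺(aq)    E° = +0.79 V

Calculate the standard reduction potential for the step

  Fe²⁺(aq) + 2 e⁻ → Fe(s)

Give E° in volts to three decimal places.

Sequential free energies add, so n₃E°₃ = n₁E°₁ + n₂E°₂.
With n₃ = 3, and the known step contributing 1×(+0.79) V, the unknown satisfies 2·E° = 3×(-0.03) − 1×(+0.79) = -0.880.
E° = -0.880 / 2 = -0.440 V.

-0.440 V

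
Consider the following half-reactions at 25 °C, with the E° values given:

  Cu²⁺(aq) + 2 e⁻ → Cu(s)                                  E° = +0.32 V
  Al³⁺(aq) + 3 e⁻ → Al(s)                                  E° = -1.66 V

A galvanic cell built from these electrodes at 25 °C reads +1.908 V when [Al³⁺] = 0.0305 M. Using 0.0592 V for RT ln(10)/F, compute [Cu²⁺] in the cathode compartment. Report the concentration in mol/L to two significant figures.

Cu²⁺/Cu is the cathode, Al³⁺/Al the anode: E°cell = +1.98 V, n = 6.
Overall reaction: 3 Cu²⁺(aq) + 2 Al(s) → 3 Cu(s) + 2 Al³⁺(aq); Q = [Al³⁺]^2/[Cu²⁺]^3.
From E = E° − (0.0592/n) log Q: log Q = (E° − E)·n/0.0592 = (+1.98 − (+1.908))·6/0.0592 = 7.2973.
So 3·log[Cu²⁺] = 2·log(0.0305) − log Q = -3.0314 − (7.2973) = -10.3287; log[Cu²⁺] = -10.3287 / 3 = -3.4429; [Cu²⁺] = 10^(-3.4429) ≈ 0.00036 M.

0.00036 M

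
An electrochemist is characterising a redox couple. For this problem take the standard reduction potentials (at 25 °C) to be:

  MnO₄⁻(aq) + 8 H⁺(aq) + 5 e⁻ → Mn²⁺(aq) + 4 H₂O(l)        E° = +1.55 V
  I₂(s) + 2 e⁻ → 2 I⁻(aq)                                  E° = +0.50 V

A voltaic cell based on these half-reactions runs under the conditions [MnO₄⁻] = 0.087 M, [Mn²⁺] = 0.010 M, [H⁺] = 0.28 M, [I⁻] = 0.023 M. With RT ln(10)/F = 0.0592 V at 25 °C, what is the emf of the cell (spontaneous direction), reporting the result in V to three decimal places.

+0.912 V

MnO₄⁻/Mn²⁺ is the cathode (higher E°), I₂/I⁻ the anode: E°cell = +1.55 − (+0.50) = +1.05 V, n = 10.
Overall: 2 MnO₄⁻(aq) + 16 H⁺(aq) + 10 I⁻(aq) → 2 Mn²⁺(aq) + 8 H₂O(l) + 5 I₂(s)
Q = [Mn²⁺]^2 / ([MnO₄⁻]^2·[H⁺]^16·[I⁻]^10); log Q = 23.349.
E = E° − (0.0592/n) log Q = +1.05 − (0.0592/10)(23.349) = +0.912 V.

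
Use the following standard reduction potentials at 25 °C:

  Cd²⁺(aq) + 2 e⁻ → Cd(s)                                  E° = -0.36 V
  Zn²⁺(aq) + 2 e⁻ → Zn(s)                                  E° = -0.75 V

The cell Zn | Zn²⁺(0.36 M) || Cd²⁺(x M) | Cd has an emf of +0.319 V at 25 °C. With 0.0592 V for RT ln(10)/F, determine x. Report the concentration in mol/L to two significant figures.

Cd²⁺/Cd is the cathode, Zn²⁺/Zn the anode: E°cell = +0.39 V, n = 2.
Overall reaction: Cd²⁺(aq) + Zn(s) → Cd(s) + Zn²⁺(aq); Q = [Zn²⁺]^1/[Cd²⁺]^1.
From E = E° − (0.0592/n) log Q: log Q = (E° − E)·n/0.0592 = (+0.39 − (+0.319))·2/0.0592 = 2.3986.
So 1·log[Cd²⁺] = 1·log(0.36) − log Q = -0.4437 − (2.3986) = -2.8423; [Cd²⁺] = 10^(-2.8423) ≈ 0.0014 M.

0.0014 M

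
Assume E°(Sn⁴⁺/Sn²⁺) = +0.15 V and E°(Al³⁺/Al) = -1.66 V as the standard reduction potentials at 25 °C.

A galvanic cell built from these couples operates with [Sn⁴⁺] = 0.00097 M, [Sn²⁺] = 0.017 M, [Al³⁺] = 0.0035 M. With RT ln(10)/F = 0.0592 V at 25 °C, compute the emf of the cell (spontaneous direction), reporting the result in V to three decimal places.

Sn⁴⁺/Sn²⁺ is the cathode (higher E°), Al³⁺/Al the anode: E°cell = +0.15 − (-1.66) = +1.81 V, n = 6.
Overall: 3 Sn⁴⁺(aq) + 2 Al(s) → 3 Sn²⁺(aq) + 2 Al³⁺(aq)
Q = [Sn²⁺]^3·[Al³⁺]^2 / ([Sn⁴⁺]^3); log Q = -1.181.
E = E° − (0.0592/n) log Q = +1.81 − (0.0592/6)(-1.181) = +1.822 V.

+1.822 V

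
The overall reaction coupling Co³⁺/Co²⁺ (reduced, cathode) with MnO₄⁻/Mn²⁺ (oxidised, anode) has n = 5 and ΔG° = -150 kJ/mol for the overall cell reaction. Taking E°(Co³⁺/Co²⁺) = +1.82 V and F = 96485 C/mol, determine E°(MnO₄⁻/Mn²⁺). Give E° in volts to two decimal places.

+1.51 V

E°cell = −ΔG°/(nF) = −(-150×10³)/((5)(96485)) = +0.311 V.
Since Co³⁺/Co²⁺ is the cathode and MnO₄⁻/Mn²⁺ the anode, E°cell = E°(Co³⁺/Co²⁺) − E°(MnO₄⁻/Mn²⁺).
So E°(MnO₄⁻/Mn²⁺) = E°(Co³⁺/Co²⁺) − E°cell = (+1.82) − (+0.311) = +1.51 V.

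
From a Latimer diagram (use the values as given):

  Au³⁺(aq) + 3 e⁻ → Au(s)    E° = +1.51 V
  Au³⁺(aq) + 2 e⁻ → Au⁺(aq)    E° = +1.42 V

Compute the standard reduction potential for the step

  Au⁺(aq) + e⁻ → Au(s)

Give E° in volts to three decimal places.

Sequential free energies add, so n₃E°₃ = n₁E°₁ + n₂E°₂.
With n₃ = 3, and the known step contributing 2×(+1.42) V, the unknown satisfies 1·E° = 3×(+1.51) − 2×(+1.42) = +1.690.
E° = +1.690 / 1 = +1.690 V.

+1.690 V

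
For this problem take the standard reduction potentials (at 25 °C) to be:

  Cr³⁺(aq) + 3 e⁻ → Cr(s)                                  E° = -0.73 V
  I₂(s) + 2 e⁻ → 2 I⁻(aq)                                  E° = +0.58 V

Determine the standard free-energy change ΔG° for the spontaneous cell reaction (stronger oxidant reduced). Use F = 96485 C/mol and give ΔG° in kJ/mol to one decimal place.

-758.4 kJ/mol

I₂/I⁻ (E° = +0.58 V) is the cathode; Cr³⁺/Cr (E° = -0.73 V) is the anode, so E°cell = +1.31 V.
Balancing electrons gives n = 6 (lcm of 2 and 3).
ΔG° = −nFE° = −(6)(96485)(+1.31) = -758,372 J = -758.4 kJ/mol.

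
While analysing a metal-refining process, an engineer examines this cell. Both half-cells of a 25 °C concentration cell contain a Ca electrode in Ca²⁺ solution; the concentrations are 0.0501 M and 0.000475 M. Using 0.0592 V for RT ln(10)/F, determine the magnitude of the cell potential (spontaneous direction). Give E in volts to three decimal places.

+0.060 V

For a concentration cell E°cell = 0. The 0.0501 M side is the cathode (reduction is favoured where [Ca²⁺] is higher).
With n = 2, E = −(0.0592/2) log([Ca²⁺]ₐₙ/[Ca²⁺]꜀ₐₜ) = −(0.0592/2) log(0.000475/0.0501) = −(0.0592/2)(-2.023) = +0.060 V.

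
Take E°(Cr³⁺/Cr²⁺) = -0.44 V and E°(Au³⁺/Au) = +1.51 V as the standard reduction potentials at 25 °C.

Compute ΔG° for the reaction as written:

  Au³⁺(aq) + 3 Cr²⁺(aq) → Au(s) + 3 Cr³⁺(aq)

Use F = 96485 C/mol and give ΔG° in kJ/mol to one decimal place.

As written, Au³⁺/Au is reduced (cathode) and Cr³⁺/Cr²⁺ is oxidised (anode), so E°cell = (+1.51) − (-0.44) = +1.95 V.
Balancing electrons gives n = 3.
ΔG° = −nFE° = −(3)(96485)(+1.95) = -564,437 J = -564.4 kJ/mol.

-564.4 kJ/mol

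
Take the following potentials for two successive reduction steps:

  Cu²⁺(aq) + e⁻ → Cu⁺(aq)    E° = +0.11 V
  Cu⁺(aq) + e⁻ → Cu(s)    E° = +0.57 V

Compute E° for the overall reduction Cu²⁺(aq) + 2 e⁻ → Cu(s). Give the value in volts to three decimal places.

Since ΔG° = −nFE° is additive over sequential reductions, n₃E°₃ = n₁E°₁ + n₂E°₂.
E°₃ = (1×+0.11 + 1×+0.57) / 2 = (+0.680) / 2 = +0.340 V.

+0.340 V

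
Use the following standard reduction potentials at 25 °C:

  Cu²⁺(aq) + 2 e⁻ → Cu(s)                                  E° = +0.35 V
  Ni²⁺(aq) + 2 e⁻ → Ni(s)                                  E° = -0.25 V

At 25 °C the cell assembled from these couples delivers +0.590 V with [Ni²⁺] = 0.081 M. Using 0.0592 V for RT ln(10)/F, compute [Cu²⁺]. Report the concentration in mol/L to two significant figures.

0.037 M

Cu²⁺/Cu is the cathode, Ni²⁺/Ni the anode: E°cell = +0.60 V, n = 2.
Overall reaction: Cu²⁺(aq) + Ni(s) → Cu(s) + Ni²⁺(aq); Q = [Ni²⁺]^1/[Cu²⁺]^1.
From E = E° − (0.0592/n) log Q: log Q = (E° − E)·n/0.0592 = (+0.60 − (+0.590))·2/0.0592 = 0.3378.
So 1·log[Cu²⁺] = 1·log(0.081) − log Q = -1.0915 − (0.3378) = -1.4293; [Cu²⁺] = 10^(-1.4293) ≈ 0.037 M.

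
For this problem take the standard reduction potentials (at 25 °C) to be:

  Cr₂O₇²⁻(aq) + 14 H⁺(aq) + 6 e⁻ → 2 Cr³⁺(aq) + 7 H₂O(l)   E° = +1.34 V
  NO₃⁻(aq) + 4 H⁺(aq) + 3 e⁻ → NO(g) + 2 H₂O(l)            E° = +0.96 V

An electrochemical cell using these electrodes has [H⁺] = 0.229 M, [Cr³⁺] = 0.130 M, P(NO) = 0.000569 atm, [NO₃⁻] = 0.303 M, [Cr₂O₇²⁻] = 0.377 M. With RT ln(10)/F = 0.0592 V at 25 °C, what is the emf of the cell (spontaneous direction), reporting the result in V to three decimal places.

Cr₂O₇²⁻/Cr³⁺ is the cathode (higher E°), NO₃⁻/NO the anode: E°cell = +1.34 − (+0.96) = +0.38 V, n = 6.
Overall: Cr₂O₇²⁻(aq) + 6 H⁺(aq) + 2 NO(g) → 2 Cr³⁺(aq) + 3 H₂O(l) + 2 NO₃⁻(aq)
Q = [Cr³⁺]^2·[NO₃⁻]^2 / ([Cr₂O₇²⁻]·[H⁺]^6·P(NO)^2); log Q = 7.945.
E = E° − (0.0592/n) log Q = +0.38 − (0.0592/6)(7.945) = +0.302 V.

+0.302 V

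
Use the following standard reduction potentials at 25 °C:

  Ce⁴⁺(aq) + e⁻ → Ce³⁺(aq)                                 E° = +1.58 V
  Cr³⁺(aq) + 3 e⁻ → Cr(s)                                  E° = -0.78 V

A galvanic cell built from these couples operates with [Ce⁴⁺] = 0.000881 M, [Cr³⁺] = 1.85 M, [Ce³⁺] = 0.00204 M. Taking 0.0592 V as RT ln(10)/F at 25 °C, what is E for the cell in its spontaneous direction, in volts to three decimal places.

+2.333 V

Ce⁴⁺/Ce³⁺ is the cathode (higher E°), Cr³⁺/Cr the anode: E°cell = +1.58 − (-0.78) = +2.36 V, n = 3.
Overall: 3 Ce⁴⁺(aq) + Cr(s) → 3 Ce³⁺(aq) + Cr³⁺(aq)
Q = [Ce³⁺]^3·[Cr³⁺] / ([Ce⁴⁺]^3); log Q = 1.361.
E = E° − (0.0592/n) log Q = +2.36 − (0.0592/3)(1.361) = +2.333 V.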